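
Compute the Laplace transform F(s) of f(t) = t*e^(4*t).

F(s) = (s - 4)^(-2)

L{e^(4t)} = 1/(s - 4).
Then apply L{t·g(t)} = -d/ds[G(s)] with G(s) = 1/(s - 4):
differentiating 1 time and applying the sign gives (s - 4)^(-2).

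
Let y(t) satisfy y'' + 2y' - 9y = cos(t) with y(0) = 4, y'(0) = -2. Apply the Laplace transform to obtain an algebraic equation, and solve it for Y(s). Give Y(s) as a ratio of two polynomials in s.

Y(s) = (4*s^3 + 6*s^2 + 5*s + 6)/(s^4 + 2*s^3 - 8*s^2 + 2*s - 9)

Laplace-transform each side.
With L{y''} = s^2 Y - s·y(0) - y'(0) and L{y'} = sY - y(0), with y(0) = 4, y'(0) = -2: the LHS transforms to (s^2 + 2*s - 9)Y - (4*s + 6).
The right side is L{cos(t)} = s/(s^2 + 1).
So (s^2 + 2*s - 9)Y = s/(s^2 + 1) + (4*s + 6).
Divide through and combine into a single rational function.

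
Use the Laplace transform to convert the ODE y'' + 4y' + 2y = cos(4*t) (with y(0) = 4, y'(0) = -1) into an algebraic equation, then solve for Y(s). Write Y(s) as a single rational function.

Transform both sides with L{·}.
Using L{y''} = s^2 Y - s·y(0) - y'(0) and L{y'} = sY - y(0), with y(0) = 4, y'(0) = -1, the left side becomes (s^2 + 4*s + 2)Y - (4*s + 15).
The right side is L{cos(4*t)} = s/(s^2 + 16).
So (s^2 + 4*s + 2)Y = s/(s^2 + 16) + (4*s + 15).
Solve for Y(s) and write it as one ratio of polynomials.

Y(s) = (4*s^3 + 15*s^2 + 65*s + 240)/(s^4 + 4*s^3 + 18*s^2 + 64*s + 32)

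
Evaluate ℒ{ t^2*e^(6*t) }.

2/(s - 6)^3

L{e^(6t)} = 1/(s - 6).
Then apply L{t^2·g(t)} = (-1)^2 d^2/ds^2[H(s)] with H(s) = 1/(s - 6):
differentiating 2 times and applying the sign gives 2/(s - 6)^3.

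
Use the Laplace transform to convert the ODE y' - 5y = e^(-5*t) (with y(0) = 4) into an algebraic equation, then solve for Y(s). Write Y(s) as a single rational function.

Y(s) = (4*s + 21)/(s^2 - 25)

Take the Laplace transform of both sides.
The derivative rules (L{y'} = sY - y(0) = sY - 4) turn the left side into (s - 5)Y - (4).
The right side is L{e^(-5*t)} = 1/(s + 5).
So (s - 5)Y = 1/(s + 5) + (4).
Solve for Y(s) and write it as one ratio of polynomials.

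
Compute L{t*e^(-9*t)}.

L{e^(-9t)} = 1/(s + 9).
Then apply L{t·g(t)} = -d/ds[H(s)] with H(s) = 1/(s + 9):
differentiating 1 time and applying the sign gives (s + 9)^(-2).

(s + 9)^(-2)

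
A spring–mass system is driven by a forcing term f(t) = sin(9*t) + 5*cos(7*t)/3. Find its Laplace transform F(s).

F(s) = 5*s/(3*(s^2 + 49)) + 9/(s^2 + 81)

The transform is linear, so treat each term independently.
(5/3)·[L{cos(7t)} = s/(s^2 + 49)]; L{sin(9t)} = 9/(s^2 + 81).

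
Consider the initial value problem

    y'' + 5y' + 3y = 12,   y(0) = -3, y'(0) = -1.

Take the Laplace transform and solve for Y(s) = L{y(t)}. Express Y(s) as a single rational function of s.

Y(s) = (-3*s^2 - 16*s + 12)/(s^3 + 5*s^2 + 3*s)

Transform both sides with L{·}.
The derivative rules (L{y''} = s^2 Y - s·y(0) - y'(0) and L{y'} = sY - y(0), with y(0) = -3, y'(0) = -1) turn the left side into (s^2 + 5*s + 3)Y - (-3*s - 16).
The right side is L{12} = 12/s.
So (s^2 + 5*s + 3)Y = 12/s + (-3*s - 16).
Solve for Y(s) and write it as one ratio of polynomials.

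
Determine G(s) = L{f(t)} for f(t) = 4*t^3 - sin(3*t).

G(s) = -3/(s^2 + 9) + 24/s^4

Apply the Laplace transform termwise.
(-1)·[L{sin(3t)} = 3/(s^2 + 9)]; (4)·[L{t^3} = 3!/s^4 = 6/s^4].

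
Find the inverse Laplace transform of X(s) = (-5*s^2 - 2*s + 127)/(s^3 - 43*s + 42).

-exp(6*t) - 3*exp(t) - exp(-7*t)

Factor the denominator: s^3 - 43*s + 42 = (s - 6)*(s - 1)*(s + 7).
Partial fraction decomposition gives [-1/(s - 6)] + [-1/(s + 7)] + [-3/(s - 1)].
Invert each term: -1/(s - 6) ↔ -e^(6t); -1/(s + 7) ↔ -e^(-7t); -3/(s - 1) ↔ -3e^(t).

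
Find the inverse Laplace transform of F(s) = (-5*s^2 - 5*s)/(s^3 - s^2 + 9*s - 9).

-exp(t) - 3*sin(3*t) - 4*cos(3*t)

Factor the denominator: s^3 - s^2 + 9*s - 9 = (s - 1)*(s^2 + 9).
Partial fraction decomposition gives [-1/(s - 1)] + [-4*s/(s^2 + 9)] + [-9/(s^2 + 9)].
Invert each term: -1/(s - 1) ↔ -e^(t); -4·s/(s^2 + 9) ↔ -4cos(3t); -3·3/(s^2 + 9) ↔ -3sin(3t).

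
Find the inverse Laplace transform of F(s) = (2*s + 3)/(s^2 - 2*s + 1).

Factor the denominator: s^2 - 2*s + 1 = (s - 1)^2.
Partial fraction decomposition gives [2/(s - 1)] + [5/(s - 1)^2].
Invert each term: 2/(s - 1) ↔ 2e^(t); 5/(s - 1)^2 ↔ 5t·e^(t).

5*t*exp(t) + 2*exp(t)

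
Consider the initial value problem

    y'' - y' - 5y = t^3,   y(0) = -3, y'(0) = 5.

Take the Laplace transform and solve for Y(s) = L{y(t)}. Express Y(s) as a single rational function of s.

Apply the Laplace transform to the equation.
With L{y''} = s^2 Y - s·y(0) - y'(0) and L{y'} = sY - y(0), with y(0) = -3, y'(0) = 5: the LHS transforms to (s^2 - s - 5)Y - (-3*s + 8).
The right side is L{t^3} = 6/s^4.
So (s^2 - s - 5)Y = 6/s^4 + (-3*s + 8).
Isolate Y and clear denominators.

Y(s) = (-3*s^5 + 8*s^4 + 6)/(s^6 - s^5 - 5*s^4)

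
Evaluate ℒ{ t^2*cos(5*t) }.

2*s*(s^2 - 75)/(s^2 + 25)^3

L{cos(5t)} = s/(s^2 + 25).
Then apply L{t^2·g(t)} = (-1)^2 d^2/ds^2[H(s)] with H(s) = s/(s^2 + 25):
differentiating 2 times and applying the sign gives 2*s*(s^2 - 75)/(s^2 + 25)^3.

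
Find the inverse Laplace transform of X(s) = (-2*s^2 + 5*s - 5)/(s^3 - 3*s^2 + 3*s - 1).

Factor the denominator: s^3 - 3*s^2 + 3*s - 1 = (s - 1)^3.
Partial fraction decomposition gives [-2/(s - 1)] + [(s - 1)^(-2)] + [-2/(s - 1)^3].
Invert each term: -2/(s - 1) ↔ -2e^(t); 1/(s - 1)^2 ↔ t·e^(t); -2/(s - 1)^3 ↔ (-1)t^2·e^(t).

-t^2*exp(t) + t*exp(t) - 2*exp(t)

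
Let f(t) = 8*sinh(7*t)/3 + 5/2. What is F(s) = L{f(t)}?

Apply the Laplace transform termwise.
(8/3)·[L{sinh(7t)} = 7/(s^2 - 49)]; L{5/2} = (5/2)/s.

F(s) = 56/(3*(s^2 - 49)) + 5/(2*s)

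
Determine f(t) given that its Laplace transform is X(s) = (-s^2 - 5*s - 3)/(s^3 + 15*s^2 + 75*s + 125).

f(t) = -3*t^2*exp(-5*t)/2 + 5*t*exp(-5*t) - exp(-5*t)

Factor the denominator: s^3 + 15*s^2 + 75*s + 125 = (s + 5)^3.
Partial fraction decomposition gives [-1/(s + 5)] + [5/(s + 5)^2] + [-3/(s + 5)^3].
Invert each term: -1/(s + 5) ↔ -e^(-5t); 5/(s + 5)^2 ↔ 5t·e^(-5t); -3/(s + 5)^3 ↔ (-3/2)t^2·e^(-5t).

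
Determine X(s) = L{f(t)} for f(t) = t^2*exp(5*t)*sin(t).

L{sin(t)} = 1/(s^2 + 1).
Multiplying by e^(5t) shifts s → s - 5, so L{exp(5*t)*sin(t)} = 1/((s - 5)^2 + 1).
Then apply L{t^2·g(t)} = (-1)^2 d^2/ds^2[G(s)] with G(s) = 1/((s - 5)^2 + 1):
differentiating 2 times and applying the sign gives 2*(3*s^2 - 30*s + 74)/(s^2 - 10*s + 26)^3.

X(s) = 2*(3*s^2 - 30*s + 74)/(s^2 - 10*s + 26)^3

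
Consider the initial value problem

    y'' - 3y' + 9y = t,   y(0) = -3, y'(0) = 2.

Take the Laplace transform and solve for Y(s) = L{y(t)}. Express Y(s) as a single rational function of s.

Y(s) = (-3*s^3 + 11*s^2 + 1)/(s^4 - 3*s^3 + 9*s^2)

Take the Laplace transform of both sides.
Using L{y''} = s^2 Y - s·y(0) - y'(0) and L{y'} = sY - y(0), with y(0) = -3, y'(0) = 2, the left side becomes (s^2 - 3*s + 9)Y - (-3*s + 11).
The right side is L{t} = s^(-2).
So (s^2 - 3*s + 9)Y = s^(-2) + (-3*s + 11).
Solve for Y(s) and write it as one ratio of polynomials.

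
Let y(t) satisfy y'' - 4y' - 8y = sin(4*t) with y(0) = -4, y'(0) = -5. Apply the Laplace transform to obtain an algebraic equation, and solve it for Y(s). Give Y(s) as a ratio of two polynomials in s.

Y(s) = (-4*s^3 + 11*s^2 - 64*s + 180)/(s^4 - 4*s^3 + 8*s^2 - 64*s - 128)

Apply the Laplace transform to the equation.
Using L{y''} = s^2 Y - s·y(0) - y'(0) and L{y'} = sY - y(0), with y(0) = -4, y'(0) = -5, the left side becomes (s^2 - 4*s - 8)Y - (-4*s + 11).
The right side is L{sin(4*t)} = 4/(s^2 + 16).
So (s^2 - 4*s - 8)Y = 4/(s^2 + 16) + (-4*s + 11).
Solve for Y(s) and write it as one ratio of polynomials.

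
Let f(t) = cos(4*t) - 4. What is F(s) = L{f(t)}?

F(s) = s/(s^2 + 16) - 4/s

The transform is linear, so treat each term independently.
L{-4} = -4/s; L{cos(4t)} = s/(s^2 + 16).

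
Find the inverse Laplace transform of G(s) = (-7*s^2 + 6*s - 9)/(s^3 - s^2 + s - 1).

Factor the denominator: s^3 - s^2 + s - 1 = (s - 1)*(s^2 + 1).
Partial fraction decomposition gives [-5/(s - 1)] + [-2*s/(s^2 + 1)] + [4/(s^2 + 1)].
Invert each term: -5/(s - 1) ↔ -5e^(t); -2·s/(s^2 + 1) ↔ -2cos(t); 4·1/(s^2 + 1) ↔ 4sin(t).

-5*exp(t) + 4*sin(t) - 2*cos(t)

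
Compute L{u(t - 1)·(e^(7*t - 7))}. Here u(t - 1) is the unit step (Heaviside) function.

By the second shifting theorem, L{u(t - c)·g(t - c)} = e^(-cs)·G(s) with c = 1 and G(s) = L{g(t)}.
L{e^(7t)} = 1/(s - 7).

exp(-s)/(s - 7)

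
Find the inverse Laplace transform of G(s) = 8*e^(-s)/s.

The factor e^(-s) signals a time shift by c = 1 (second shifting theorem).
L{8} = 8/s, so L^-1{8/s} = 8.
Hence the inverse is u(t - 1) times that function evaluated at t - 1.

Heaviside(t - 1)*(8)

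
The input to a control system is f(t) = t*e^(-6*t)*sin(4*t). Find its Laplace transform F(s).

F(s) = 8*(s + 6)/(s^2 + 12*s + 52)^2

L{sin(4t)} = 4/(s^2 + 16).
Multiplying by e^(-6t) shifts s → s + 6, so L{e^(-6*t)*sin(4*t)} = 4/((s + 6)^2 + 16).
Then apply L{t·g(t)} = -d/ds[G(s)] with G(s) = 4/((s + 6)^2 + 16):
differentiating 1 time and applying the sign gives 8*(s + 6)/(s^2 + 12*s + 52)^2.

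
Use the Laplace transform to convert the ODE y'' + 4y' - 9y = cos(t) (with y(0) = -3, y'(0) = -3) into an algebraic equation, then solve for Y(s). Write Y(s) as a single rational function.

Laplace-transform each side.
With L{y''} = s^2 Y - s·y(0) - y'(0) and L{y'} = sY - y(0), with y(0) = -3, y'(0) = -3: the LHS transforms to (s^2 + 4*s - 9)Y - (-3*s - 15).
The right side is L{cos(t)} = s/(s^2 + 1).
So (s^2 + 4*s - 9)Y = s/(s^2 + 1) + (-3*s - 15).
Divide through and combine into a single rational function.

Y(s) = (-3*s^3 - 15*s^2 - 2*s - 15)/(s^4 + 4*s^3 - 8*s^2 + 4*s - 9)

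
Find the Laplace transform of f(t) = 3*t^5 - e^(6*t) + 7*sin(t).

7/(s^2 + 1) - 1/(s - 6) + 360/s^6

By linearity of the Laplace transform, transform each term separately.
(3)·[L{t^5} = 5!/s^6 = 120/s^6]; (7)·[L{sin(t)} = 1/(s^2 + 1)]; (-1)·[L{e^(6t)} = 1/(s - 6)].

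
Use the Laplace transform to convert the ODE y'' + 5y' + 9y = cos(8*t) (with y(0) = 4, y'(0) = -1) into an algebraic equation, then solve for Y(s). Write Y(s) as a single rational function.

Laplace-transform each side.
The derivative rules (L{y''} = s^2 Y - s·y(0) - y'(0) and L{y'} = sY - y(0), with y(0) = 4, y'(0) = -1) turn the left side into (s^2 + 5*s + 9)Y - (4*s + 19).
The right side is L{cos(8*t)} = s/(s^2 + 64).
So (s^2 + 5*s + 9)Y = s/(s^2 + 64) + (4*s + 19).
Isolate Y and clear denominators.

Y(s) = (4*s^3 + 19*s^2 + 257*s + 1216)/(s^4 + 5*s^3 + 73*s^2 + 320*s + 576)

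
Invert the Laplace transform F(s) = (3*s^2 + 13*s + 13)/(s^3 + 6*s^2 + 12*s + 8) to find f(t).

f(t) = -t^2*exp(-2*t)/2 + t*exp(-2*t) + 3*exp(-2*t)

Factor the denominator: s^3 + 6*s^2 + 12*s + 8 = (s + 2)^3.
Partial fraction decomposition gives [3/(s + 2)] + [(s + 2)^(-2)] + [-1/(s + 2)^3].
Invert each term: 3/(s + 2) ↔ 3e^(-2t); 1/(s + 2)^2 ↔ t·e^(-2t); -1/(s + 2)^3 ↔ (-1/2)t^2·e^(-2t).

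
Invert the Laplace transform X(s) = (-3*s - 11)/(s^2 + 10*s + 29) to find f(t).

f(t) = 2*exp(-5*t)*sin(2*t) - 3*exp(-5*t)*cos(2*t)

Complete the square in the denominator: s^2 + 10*s + 29 = (s + 5)^2 + 2^2.
Split the numerator to match: -3*s - 11 = -3·(s + 5) + 2·2.
Invert each term: -3·(s + 5)/((s + 5)^2 + 4) ↔ -3e^(-5t)cos(2t); 2·2/((s + 5)^2 + 4) ↔ 2e^(-5t)sin(2t).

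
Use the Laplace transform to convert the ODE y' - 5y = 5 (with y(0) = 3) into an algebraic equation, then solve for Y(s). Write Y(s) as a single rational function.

Laplace-transform each side.
Using L{y'} = sY - y(0) = sY - 3, the left side becomes (s - 5)Y - (3).
The right side is L{5} = 5/s.
So (s - 5)Y = 5/s + (3).
Solve for Y(s) and write it as one ratio of polynomials.

Y(s) = (3*s + 5)/(s^2 - 5*s)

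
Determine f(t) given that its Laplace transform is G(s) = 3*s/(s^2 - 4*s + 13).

f(t) = 2*exp(2*t)*sin(3*t) + 3*exp(2*t)*cos(3*t)

Complete the square in the denominator: s^2 - 4*s + 13 = (s - 2)^2 + 3^2.
Split the numerator to match: 3*s = 3·(s - 2) + 2·3.
Invert each term: 3·(s - 2)/((s - 2)^2 + 9) ↔ 3e^(2t)cos(3t); 2·3/((s - 2)^2 + 9) ↔ 2e^(2t)sin(3t).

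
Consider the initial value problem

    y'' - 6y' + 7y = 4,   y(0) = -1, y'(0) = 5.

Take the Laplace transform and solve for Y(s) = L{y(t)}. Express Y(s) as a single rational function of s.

Y(s) = (-s^2 + 11*s + 4)/(s^3 - 6*s^2 + 7*s)

Transform both sides with L{·}.
Using L{y''} = s^2 Y - s·y(0) - y'(0) and L{y'} = sY - y(0), with y(0) = -1, y'(0) = 5, the left side becomes (s^2 - 6*s + 7)Y - (-s + 11).
The right side is L{4} = 4/s.
So (s^2 - 6*s + 7)Y = 4/s + (-s + 11).
Isolate Y and clear denominators.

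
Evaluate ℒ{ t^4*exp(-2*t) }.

L{t^4} = 4!/s^5 = 24/s^5.
By the first shifting theorem, multiplying by e^(-2t) replaces s with s + 2.

24/(s + 2)^5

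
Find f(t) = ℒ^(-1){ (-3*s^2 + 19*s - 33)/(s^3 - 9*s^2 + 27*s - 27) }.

Factor the denominator: s^3 - 9*s^2 + 27*s - 27 = (s - 3)^3.
Partial fraction decomposition gives [-3/(s - 3)] + [(s - 3)^(-2)] + [-3/(s - 3)^3].
Invert each term: -3/(s - 3) ↔ -3e^(3t); 1/(s - 3)^2 ↔ t·e^(3t); -3/(s - 3)^3 ↔ (-3/2)t^2·e^(3t).

f(t) = -3*t^2*exp(3*t)/2 + t*exp(3*t) - 3*exp(3*t)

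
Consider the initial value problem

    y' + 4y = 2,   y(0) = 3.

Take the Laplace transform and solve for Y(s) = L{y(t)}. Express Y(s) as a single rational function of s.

Take the Laplace transform of both sides.
Using L{y'} = sY - y(0) = sY - 3, the left side becomes (s + 4)Y - (3).
The right side is L{2} = 2/s.
So (s + 4)Y = 2/s + (3).
Isolate Y and clear denominators.

Y(s) = (3*s + 2)/(s^2 + 4*s)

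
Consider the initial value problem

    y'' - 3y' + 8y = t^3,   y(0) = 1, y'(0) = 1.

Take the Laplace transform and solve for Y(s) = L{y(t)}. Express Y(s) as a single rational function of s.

Y(s) = (s^5 - 2*s^4 + 6)/(s^6 - 3*s^5 + 8*s^4)

Apply the Laplace transform to the equation.
Using L{y''} = s^2 Y - s·y(0) - y'(0) and L{y'} = sY - y(0), with y(0) = 1, y'(0) = 1, the left side becomes (s^2 - 3*s + 8)Y - (s - 2).
The right side is L{t^3} = 6/s^4.
So (s^2 - 3*s + 8)Y = 6/s^4 + (s - 2).
Isolate Y and clear denominators.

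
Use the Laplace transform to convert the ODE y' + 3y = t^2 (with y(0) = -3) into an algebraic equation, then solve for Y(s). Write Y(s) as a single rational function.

Y(s) = (-3*s^3 + 2)/(s^4 + 3*s^3)

Transform both sides with L{·}.
Using L{y'} = sY - y(0) = sY - (-3), the left side becomes (s + 3)Y - (-3).
The right side is L{t^2} = 2/s^3.
So (s + 3)Y = 2/s^3 + (-3).
Isolate Y and clear denominators.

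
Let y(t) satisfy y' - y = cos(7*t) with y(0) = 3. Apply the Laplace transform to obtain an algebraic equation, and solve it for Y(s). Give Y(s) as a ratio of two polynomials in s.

Y(s) = (3*s^2 + s + 147)/(s^3 - s^2 + 49*s - 49)

Apply the Laplace transform to the equation.
The derivative rules (L{y'} = sY - y(0) = sY - 3) turn the left side into (s - 1)Y - (3).
The right side is L{cos(7*t)} = s/(s^2 + 49).
So (s - 1)Y = s/(s^2 + 49) + (3).
Divide through and combine into a single rational function.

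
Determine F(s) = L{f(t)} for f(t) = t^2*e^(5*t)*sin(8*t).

F(s) = 16*(3*s^2 - 30*s + 11)/(s^2 - 10*s + 89)^3

L{sin(8t)} = 8/(s^2 + 64).
Multiplying by e^(5t) shifts s → s - 5, so L{e^(5*t)*sin(8*t)} = 8/((s - 5)^2 + 64).
Then apply L{t^2·g(t)} = (-1)^2 d^2/ds^2[G(s)] with G(s) = 8/((s - 5)^2 + 64):
differentiating 2 times and applying the sign gives 16*(3*s^2 - 30*s + 11)/(s^2 - 10*s + 89)^3.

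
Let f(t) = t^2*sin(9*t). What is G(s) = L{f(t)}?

L{sin(9t)} = 9/(s^2 + 81).
Then apply L{t^2·g(t)} = (-1)^2 d^2/ds^2[H(s)] with H(s) = 9/(s^2 + 81):
differentiating 2 times and applying the sign gives 54*(s^2 - 27)/(s^2 + 81)^3.

G(s) = 54*(s^2 - 27)/(s^2 + 81)^3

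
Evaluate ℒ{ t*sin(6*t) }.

12*s/(s^2 + 36)^2

L{sin(6t)} = 6/(s^2 + 36).
Then apply L{t·g(t)} = -d/ds[H(s)] with H(s) = 6/(s^2 + 36):
differentiating 1 time and applying the sign gives 12*s/(s^2 + 36)^2.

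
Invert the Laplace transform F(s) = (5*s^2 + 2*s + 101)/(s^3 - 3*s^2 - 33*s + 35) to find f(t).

Factor the denominator: s^3 - 3*s^2 - 33*s + 35 = (s - 7)*(s - 1)*(s + 5).
Partial fraction decomposition gives [-3/(s - 1)] + [3/(s + 5)] + [5/(s - 7)].
Invert each term: -3/(s - 1) ↔ -3e^(t); 3/(s + 5) ↔ 3e^(-5t); 5/(s - 7) ↔ 5e^(7t).

f(t) = 5*exp(7*t) - 3*exp(t) + 3*exp(-5*t)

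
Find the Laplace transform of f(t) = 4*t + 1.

By linearity of the Laplace transform, transform each term separately.
(4)·[L{t} = 1!/s^2 = 1/s^2]; L{1} = 1/s.

1/s + 4/s^2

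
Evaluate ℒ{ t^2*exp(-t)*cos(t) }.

2*(s + 1)*(s^2 + 2*s - 2)/(s^2 + 2*s + 2)^3

L{cos(t)} = s/(s^2 + 1).
Multiplying by e^(-t) shifts s → s + 1, so L{exp(-t)*cos(t)} = (s + 1)/((s + 1)^2 + 1).
Then apply L{t^2·g(t)} = (-1)^2 d^2/ds^2[G(s)] with G(s) = (s + 1)/((s + 1)^2 + 1):
differentiating 2 times and applying the sign gives 2*(s + 1)*(s^2 + 2*s - 2)/(s^2 + 2*s + 2)^3.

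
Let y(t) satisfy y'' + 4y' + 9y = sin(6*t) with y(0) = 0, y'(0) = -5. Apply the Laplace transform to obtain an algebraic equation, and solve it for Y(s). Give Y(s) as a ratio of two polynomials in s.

Transform both sides with L{·}.
With L{y''} = s^2 Y - s·y(0) - y'(0) and L{y'} = sY - y(0), with y(0) = 0, y'(0) = -5: the LHS transforms to (s^2 + 4*s + 9)Y - (-5).
The right side is L{sin(6*t)} = 6/(s^2 + 36).
So (s^2 + 4*s + 9)Y = 6/(s^2 + 36) + (-5).
Solve for Y(s) and write it as one ratio of polynomials.

Y(s) = (-5*s^2 - 174)/(s^4 + 4*s^3 + 45*s^2 + 144*s + 324)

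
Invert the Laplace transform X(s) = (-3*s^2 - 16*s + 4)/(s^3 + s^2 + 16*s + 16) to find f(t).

Factor the denominator: s^3 + s^2 + 16*s + 16 = (s + 1)*(s^2 + 16).
Partial fraction decomposition gives [1/(s + 1)] + [-4*s/(s^2 + 16)] + [-12/(s^2 + 16)].
Invert each term: 1/(s + 1) ↔ e^(-t); -4·s/(s^2 + 16) ↔ -4cos(4t); -3·4/(s^2 + 16) ↔ -3sin(4t).

f(t) = -3*sin(4*t) - 4*cos(4*t) + exp(-t)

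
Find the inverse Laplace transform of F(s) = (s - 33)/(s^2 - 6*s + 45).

-5*exp(3*t)*sin(6*t) + exp(3*t)*cos(6*t)

Complete the square in the denominator: s^2 - 6*s + 45 = (s - 3)^2 + 6^2.
Split the numerator to match: s - 33 = 1·(s - 3) - 5·6.
Invert each term: 1·(s - 3)/((s - 3)^2 + 36) ↔ e^(3t)cos(6t); -5·6/((s - 3)^2 + 36) ↔ -5e^(3t)sin(6t).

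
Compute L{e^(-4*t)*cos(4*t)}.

(s + 4)/((s + 4)^2 + 16)

L{cos(4t)} = s/(s^2 + 16).
By the first shifting theorem, multiplying by e^(-4t) replaces s with s + 4.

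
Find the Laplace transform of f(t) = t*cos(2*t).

L{cos(2t)} = s/(s^2 + 4).
Then apply L{t·g(t)} = -d/ds[G(s)] with G(s) = s/(s^2 + 4):
differentiating 1 time and applying the sign gives (s - 2)*(s + 2)/(s^2 + 4)^2.

(s - 2)*(s + 2)/(s^2 + 4)^2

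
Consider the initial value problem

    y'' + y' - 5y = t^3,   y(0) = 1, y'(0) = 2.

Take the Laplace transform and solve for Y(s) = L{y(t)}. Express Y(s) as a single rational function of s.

Laplace-transform each side.
Using L{y''} = s^2 Y - s·y(0) - y'(0) and L{y'} = sY - y(0), with y(0) = 1, y'(0) = 2, the left side becomes (s^2 + s - 5)Y - (s + 3).
The right side is L{t^3} = 6/s^4.
So (s^2 + s - 5)Y = 6/s^4 + (s + 3).
Solve for Y(s) and write it as one ratio of polynomials.

Y(s) = (s^5 + 3*s^4 + 6)/(s^6 + s^5 - 5*s^4)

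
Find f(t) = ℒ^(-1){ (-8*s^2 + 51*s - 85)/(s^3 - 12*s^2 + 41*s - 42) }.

Factor the denominator: s^3 - 12*s^2 + 41*s - 42 = (s - 7)*(s - 3)*(s - 2).
Partial fraction decomposition gives [1/(s - 3)] + [-6/(s - 7)] + [-3/(s - 2)].
Invert each term: 1/(s - 3) ↔ e^(3t); -6/(s - 7) ↔ -6e^(7t); -3/(s - 2) ↔ -3e^(2t).

f(t) = -6*exp(7*t) + exp(3*t) - 3*exp(2*t)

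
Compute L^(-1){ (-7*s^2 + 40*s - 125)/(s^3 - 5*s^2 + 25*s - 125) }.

Factor the denominator: s^3 - 5*s^2 + 25*s - 125 = (s - 5)*(s^2 + 25).
Partial fraction decomposition gives [-2/(s - 5)] + [-5*s/(s^2 + 25)] + [15/(s^2 + 25)].
Invert each term: -2/(s - 5) ↔ -2e^(5t); -5·s/(s^2 + 25) ↔ -5cos(5t); 3·5/(s^2 + 25) ↔ 3sin(5t).

-2*exp(5*t) + 3*sin(5*t) - 5*cos(5*t)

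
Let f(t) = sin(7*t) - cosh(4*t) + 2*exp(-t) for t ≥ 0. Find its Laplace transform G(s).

Apply the Laplace transform termwise.
L{sin(7t)} = 7/(s^2 + 49); (-1)·[L{cosh(4t)} = s/(s^2 - 16)]; (2)·[L{e^(-t)} = 1/(s + 1)].

G(s) = -s/(s^2 - 16) + 7/(s^2 + 49) + 2/(s + 1)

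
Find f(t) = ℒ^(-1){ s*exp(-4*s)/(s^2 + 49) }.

f(t) = Heaviside(t - 4)*(cos(7*t - 28))

The factor e^(-4s) signals a time shift by c = 4 (second shifting theorem).
L{cos(7t)} = s/(s^2 + 49), so L^-1{s/(s^2 + 49)} = cos(7*t).
Hence the inverse is u(t - 4) times that function evaluated at t - 4.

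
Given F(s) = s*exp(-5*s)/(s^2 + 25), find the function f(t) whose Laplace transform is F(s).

f(t) = Heaviside(t - 5)*(cos(5*t - 25))

The factor e^(-5s) signals a time shift by c = 5 (second shifting theorem).
L{cos(5t)} = s/(s^2 + 25), so L^-1{s/(s^2 + 25)} = cos(5*t).
Hence the inverse is u(t - 5) times that function evaluated at t - 5.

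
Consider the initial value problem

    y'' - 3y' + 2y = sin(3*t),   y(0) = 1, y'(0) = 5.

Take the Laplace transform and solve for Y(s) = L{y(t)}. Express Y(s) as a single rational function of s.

Take the Laplace transform of both sides.
The derivative rules (L{y''} = s^2 Y - s·y(0) - y'(0) and L{y'} = sY - y(0), with y(0) = 1, y'(0) = 5) turn the left side into (s^2 - 3*s + 2)Y - (s + 2).
The right side is L{sin(3*t)} = 3/(s^2 + 9).
So (s^2 - 3*s + 2)Y = 3/(s^2 + 9) + (s + 2).
Solve for Y(s) and write it as one ratio of polynomials.

Y(s) = (s^3 + 2*s^2 + 9*s + 21)/(s^4 - 3*s^3 + 11*s^2 - 27*s + 18)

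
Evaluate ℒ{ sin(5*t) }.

L{sin(5t)} = 5/(s^2 + 25).

5/(s^2 + 25)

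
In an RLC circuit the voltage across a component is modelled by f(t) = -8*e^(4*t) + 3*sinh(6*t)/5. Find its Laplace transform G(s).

The transform is linear, so treat each term independently.
(3/5)·[L{sinh(6t)} = 6/(s^2 - 36)]; (-8)·[L{e^(4t)} = 1/(s - 4)].

G(s) = 18/(5*(s^2 - 36)) - 8/(s - 4)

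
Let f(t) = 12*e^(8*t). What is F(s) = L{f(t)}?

F(s) = 12/(s - 8)

L{12} = 12/s.
By the first shifting theorem, multiplying by e^(8t) replaces s with s - 8.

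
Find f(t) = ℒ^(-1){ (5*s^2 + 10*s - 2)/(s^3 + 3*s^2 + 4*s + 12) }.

f(t) = -sin(2*t) + 4*cos(2*t) + exp(-3*t)

Factor the denominator: s^3 + 3*s^2 + 4*s + 12 = (s + 3)*(s^2 + 4).
Partial fraction decomposition gives [1/(s + 3)] + [4*s/(s^2 + 4)] + [-2/(s^2 + 4)].
Invert each term: 1/(s + 3) ↔ e^(-3t); 4·s/(s^2 + 4) ↔ 4cos(2t); -1·2/(s^2 + 4) ↔ -sin(2t).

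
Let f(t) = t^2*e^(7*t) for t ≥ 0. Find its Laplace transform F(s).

L{e^(7t)} = 1/(s - 7).
Then apply L{t^2·g(t)} = (-1)^2 d^2/ds^2[G(s)] with G(s) = 1/(s - 7):
differentiating 2 times and applying the sign gives 2/(s - 7)^3.

F(s) = 2/(s - 7)^3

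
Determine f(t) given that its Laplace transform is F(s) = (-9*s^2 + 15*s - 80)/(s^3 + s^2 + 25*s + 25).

f(t) = 4*sin(5*t) - 5*cos(5*t) - 4*exp(-t)

Factor the denominator: s^3 + s^2 + 25*s + 25 = (s + 1)*(s^2 + 25).
Partial fraction decomposition gives [-4/(s + 1)] + [-5*s/(s^2 + 25)] + [20/(s^2 + 25)].
Invert each term: -4/(s + 1) ↔ -4e^(-t); -5·s/(s^2 + 25) ↔ -5cos(5t); 4·5/(s^2 + 25) ↔ 4sin(5t).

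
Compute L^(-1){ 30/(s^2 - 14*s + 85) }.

Rewrite the denominator: s^2 - 14*s + 85 = (s - 7)^2 + 36.
The form in (s - 7) signals a first-shifting-theorem factor e^(7t).
Since L{sin(6t)} = 6/(s^2 + 36), the inverse is e^(7*t)*sin(6*t), scaled by 5.

5*exp(7*t)*sin(6*t)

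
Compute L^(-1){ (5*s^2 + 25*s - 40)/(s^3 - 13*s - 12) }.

Factor the denominator: s^3 - 13*s - 12 = (s - 4)*(s + 1)*(s + 3).
Partial fraction decomposition gives [4/(s - 4)] + [-5/(s + 3)] + [6/(s + 1)].
Invert each term: 4/(s - 4) ↔ 4e^(4t); -5/(s + 3) ↔ -5e^(-3t); 6/(s + 1) ↔ 6e^(-t).

4*exp(4*t) + 6*exp(-t) - 5*exp(-3*t)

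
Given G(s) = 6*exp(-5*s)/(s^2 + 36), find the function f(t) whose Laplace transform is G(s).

f(t) = Heaviside(t - 5)*(sin(6*t - 30))

The factor e^(-5s) signals a time shift by c = 5 (second shifting theorem).
L{sin(6t)} = 6/(s^2 + 36), so L^-1{6/(s^2 + 36)} = sin(6*t).
Hence the inverse is u(t - 5) times that function evaluated at t - 5.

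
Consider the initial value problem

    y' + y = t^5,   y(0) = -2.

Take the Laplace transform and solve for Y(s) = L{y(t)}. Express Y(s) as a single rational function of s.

Apply the Laplace transform to the equation.
Using L{y'} = sY - y(0) = sY - (-2), the left side becomes (s + 1)Y - (-2).
The right side is L{t^5} = 120/s^6.
So (s + 1)Y = 120/s^6 + (-2).
Divide through and combine into a single rational function.

Y(s) = (-2*s^6 + 120)/(s^7 + s^6)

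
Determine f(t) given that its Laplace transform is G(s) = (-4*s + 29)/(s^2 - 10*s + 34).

Complete the square in the denominator: s^2 - 10*s + 34 = (s - 5)^2 + 3^2.
Split the numerator to match: -4*s + 29 = -4·(s - 5) + 3·3.
Invert each term: -4·(s - 5)/((s - 5)^2 + 9) ↔ -4e^(5t)cos(3t); 3·3/((s - 5)^2 + 9) ↔ 3e^(5t)sin(3t).

f(t) = 3*exp(5*t)*sin(3*t) - 4*exp(5*t)*cos(3*t)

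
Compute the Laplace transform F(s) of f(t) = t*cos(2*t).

F(s) = (s - 2)*(s + 2)/(s^2 + 4)^2

L{cos(2t)} = s/(s^2 + 4).
Then apply L{t·g(t)} = -d/ds[G(s)] with G(s) = s/(s^2 + 4):
differentiating 1 time and applying the sign gives (s - 2)*(s + 2)/(s^2 + 4)^2.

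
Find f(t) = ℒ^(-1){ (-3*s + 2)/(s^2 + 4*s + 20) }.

Complete the square in the denominator: s^2 + 4*s + 20 = (s + 2)^2 + 4^2.
Split the numerator to match: -3*s + 2 = -3·(s + 2) + 2·4.
Invert each term: -3·(s + 2)/((s + 2)^2 + 16) ↔ -3e^(-2t)cos(4t); 2·4/((s + 2)^2 + 16) ↔ 2e^(-2t)sin(4t).

f(t) = 2*exp(-2*t)*sin(4*t) - 3*exp(-2*t)*cos(4*t)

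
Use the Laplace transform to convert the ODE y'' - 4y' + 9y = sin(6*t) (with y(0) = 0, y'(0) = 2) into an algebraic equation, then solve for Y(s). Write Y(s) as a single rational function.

Y(s) = (2*s^2 + 78)/(s^4 - 4*s^3 + 45*s^2 - 144*s + 324)

Laplace-transform each side.
With L{y''} = s^2 Y - s·y(0) - y'(0) and L{y'} = sY - y(0), with y(0) = 0, y'(0) = 2: the LHS transforms to (s^2 - 4*s + 9)Y - (2).
The right side is L{sin(6*t)} = 6/(s^2 + 36).
So (s^2 - 4*s + 9)Y = 6/(s^2 + 36) + (2).
Divide through and combine into a single rational function.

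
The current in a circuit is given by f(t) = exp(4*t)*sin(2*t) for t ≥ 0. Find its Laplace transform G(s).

G(s) = 2/((s - 4)^2 + 4)

L{sin(2t)} = 2/(s^2 + 4).
By the first shifting theorem, multiplying by e^(4t) replaces s with s - 4.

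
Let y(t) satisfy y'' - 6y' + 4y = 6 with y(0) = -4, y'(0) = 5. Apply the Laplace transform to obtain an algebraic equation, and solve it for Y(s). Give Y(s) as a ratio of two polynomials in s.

Laplace-transform each side.
With L{y''} = s^2 Y - s·y(0) - y'(0) and L{y'} = sY - y(0), with y(0) = -4, y'(0) = 5: the LHS transforms to (s^2 - 6*s + 4)Y - (-4*s + 29).
The right side is L{6} = 6/s.
So (s^2 - 6*s + 4)Y = 6/s + (-4*s + 29).
Solve for Y(s) and write it as one ratio of polynomials.

Y(s) = (-4*s^2 + 29*s + 6)/(s^3 - 6*s^2 + 4*s)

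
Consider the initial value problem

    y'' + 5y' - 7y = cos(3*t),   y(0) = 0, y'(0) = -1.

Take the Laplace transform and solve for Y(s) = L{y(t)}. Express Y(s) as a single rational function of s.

Transform both sides with L{·}.
The derivative rules (L{y''} = s^2 Y - s·y(0) - y'(0) and L{y'} = sY - y(0), with y(0) = 0, y'(0) = -1) turn the left side into (s^2 + 5*s - 7)Y - (-1).
The right side is L{cos(3*t)} = s/(s^2 + 9).
So (s^2 + 5*s - 7)Y = s/(s^2 + 9) + (-1).
Isolate Y and clear denominators.

Y(s) = (-s^2 + s - 9)/(s^4 + 5*s^3 + 2*s^2 + 45*s - 63)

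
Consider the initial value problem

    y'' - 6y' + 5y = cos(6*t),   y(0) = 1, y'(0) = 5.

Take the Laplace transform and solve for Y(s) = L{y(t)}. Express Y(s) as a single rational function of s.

Apply the Laplace transform to the equation.
Using L{y''} = s^2 Y - s·y(0) - y'(0) and L{y'} = sY - y(0), with y(0) = 1, y'(0) = 5, the left side becomes (s^2 - 6*s + 5)Y - (s - 1).
The right side is L{cos(6*t)} = s/(s^2 + 36).
So (s^2 - 6*s + 5)Y = s/(s^2 + 36) + (s - 1).
Isolate Y and clear denominators.

Y(s) = (s^3 - s^2 + 37*s - 36)/(s^4 - 6*s^3 + 41*s^2 - 216*s + 180)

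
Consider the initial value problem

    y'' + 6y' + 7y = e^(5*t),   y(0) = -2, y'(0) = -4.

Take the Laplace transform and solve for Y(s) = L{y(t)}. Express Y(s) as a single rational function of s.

Take the Laplace transform of both sides.
Using L{y''} = s^2 Y - s·y(0) - y'(0) and L{y'} = sY - y(0), with y(0) = -2, y'(0) = -4, the left side becomes (s^2 + 6*s + 7)Y - (-2*s - 16).
The right side is L{e^(5*t)} = 1/(s - 5).
So (s^2 + 6*s + 7)Y = 1/(s - 5) + (-2*s - 16).
Divide through and combine into a single rational function.

Y(s) = (-2*s^2 - 6*s + 81)/(s^3 + s^2 - 23*s - 35)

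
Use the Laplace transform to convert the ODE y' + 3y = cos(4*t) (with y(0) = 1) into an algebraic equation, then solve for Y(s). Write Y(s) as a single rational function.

Transform both sides with L{·}.
With L{y'} = sY - y(0) = sY - 1: the LHS transforms to (s + 3)Y - (1).
The right side is L{cos(4*t)} = s/(s^2 + 16).
So (s + 3)Y = s/(s^2 + 16) + (1).
Isolate Y and clear denominators.

Y(s) = (s^2 + s + 16)/(s^3 + 3*s^2 + 16*s + 48)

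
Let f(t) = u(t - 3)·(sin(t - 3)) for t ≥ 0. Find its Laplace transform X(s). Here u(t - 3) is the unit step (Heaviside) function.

X(s) = exp(-3*s)/(s^2 + 1)

By the second shifting theorem, L{u(t - c)·g(t - c)} = e^(-cs)·G(s) with c = 3 and G(s) = L{g(t)}.
L{sin(t)} = 1/(s^2 + 1).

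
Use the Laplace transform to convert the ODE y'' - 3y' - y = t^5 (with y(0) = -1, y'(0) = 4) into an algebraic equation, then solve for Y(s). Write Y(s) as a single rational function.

Take the Laplace transform of both sides.
The derivative rules (L{y''} = s^2 Y - s·y(0) - y'(0) and L{y'} = sY - y(0), with y(0) = -1, y'(0) = 4) turn the left side into (s^2 - 3*s - 1)Y - (-s + 7).
The right side is L{t^5} = 120/s^6.
So (s^2 - 3*s - 1)Y = 120/s^6 + (-s + 7).
Divide through and combine into a single rational function.

Y(s) = (-s^7 + 7*s^6 + 120)/(s^8 - 3*s^7 - s^6)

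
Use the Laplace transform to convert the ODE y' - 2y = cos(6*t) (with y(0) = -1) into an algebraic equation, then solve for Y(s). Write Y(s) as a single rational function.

Take the Laplace transform of both sides.
The derivative rules (L{y'} = sY - y(0) = sY - (-1)) turn the left side into (s - 2)Y - (-1).
The right side is L{cos(6*t)} = s/(s^2 + 36).
So (s - 2)Y = s/(s^2 + 36) + (-1).
Divide through and combine into a single rational function.

Y(s) = (-s^2 + s - 36)/(s^3 - 2*s^2 + 36*s - 72)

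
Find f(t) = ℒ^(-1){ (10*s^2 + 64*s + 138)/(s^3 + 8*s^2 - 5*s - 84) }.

f(t) = 6*exp(3*t) - 2*exp(-4*t) + 6*exp(-7*t)

Factor the denominator: s^3 + 8*s^2 - 5*s - 84 = (s - 3)*(s + 4)*(s + 7).
Partial fraction decomposition gives [-2/(s + 4)] + [6/(s - 3)] + [6/(s + 7)].
Invert each term: -2/(s + 4) ↔ -2e^(-4t); 6/(s - 3) ↔ 6e^(3t); 6/(s + 7) ↔ 6e^(-7t).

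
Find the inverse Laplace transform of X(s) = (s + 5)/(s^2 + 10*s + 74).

exp(-5*t)*cos(7*t)

Rewrite the denominator: s^2 + 10*s + 74 = (s + 5)^2 + 49.
The form in (s + 5) signals a first-shifting-theorem factor e^(-5t).
Since L{cos(7t)} = s/(s^2 + 49), the inverse is e^(-5*t)*cos(7*t).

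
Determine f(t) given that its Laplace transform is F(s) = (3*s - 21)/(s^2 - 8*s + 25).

f(t) = -3*exp(4*t)*sin(3*t) + 3*exp(4*t)*cos(3*t)

Complete the square in the denominator: s^2 - 8*s + 25 = (s - 4)^2 + 3^2.
Split the numerator to match: 3*s - 21 = 3·(s - 4) - 3·3.
Invert each term: 3·(s - 4)/((s - 4)^2 + 9) ↔ 3e^(4t)cos(3t); -3·3/((s - 4)^2 + 9) ↔ -3e^(4t)sin(3t).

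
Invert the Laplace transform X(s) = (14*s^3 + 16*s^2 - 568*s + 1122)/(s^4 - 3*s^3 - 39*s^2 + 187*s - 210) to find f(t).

f(t) = 6*exp(5*t) + 3*exp(3*t) + 6*exp(2*t) - exp(-7*t)

Factor the denominator: s^4 - 3*s^3 - 39*s^2 + 187*s - 210 = (s - 5)*(s - 3)*(s - 2)*(s + 7).
Partial fraction decomposition gives [6/(s - 2)] + [3/(s - 3)] + [6/(s - 5)] + [-1/(s + 7)].
Invert each term: 6/(s - 2) ↔ 6e^(2t); 3/(s - 3) ↔ 3e^(3t); 6/(s - 5) ↔ 6e^(5t); -1/(s + 7) ↔ -e^(-7t).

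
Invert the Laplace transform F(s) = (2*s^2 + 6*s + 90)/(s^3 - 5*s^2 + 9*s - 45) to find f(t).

f(t) = 5*exp(5*t) - 3*sin(3*t) - 3*cos(3*t)

Factor the denominator: s^3 - 5*s^2 + 9*s - 45 = (s - 5)*(s^2 + 9).
Partial fraction decomposition gives [5/(s - 5)] + [-3*s/(s^2 + 9)] + [-9/(s^2 + 9)].
Invert each term: 5/(s - 5) ↔ 5e^(5t); -3·s/(s^2 + 9) ↔ -3cos(3t); -3·3/(s^2 + 9) ↔ -3sin(3t).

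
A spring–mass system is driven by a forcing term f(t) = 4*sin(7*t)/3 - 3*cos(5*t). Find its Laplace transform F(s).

F(s) = -3*s/(s^2 + 25) + 28/(3*(s^2 + 49))

The transform is linear, so treat each term independently.
(-3)·[L{cos(5t)} = s/(s^2 + 25)]; (4/3)·[L{sin(7t)} = 7/(s^2 + 49)].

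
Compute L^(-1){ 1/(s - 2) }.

Since L{e^(2t)} = 1/(s - 2), the inverse is e^(2*t).

exp(2*t)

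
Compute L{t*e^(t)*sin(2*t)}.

4*(s - 1)/(s^2 - 2*s + 5)^2

L{sin(2t)} = 2/(s^2 + 4).
Multiplying by e^(t) shifts s → s - 1, so L{e^(t)*sin(2*t)} = 2/((s - 1)^2 + 4).
Then apply L{t·g(t)} = -d/ds[G(s)] with G(s) = 2/((s - 1)^2 + 4):
differentiating 1 time and applying the sign gives 4*(s - 1)/(s^2 - 2*s + 5)^2.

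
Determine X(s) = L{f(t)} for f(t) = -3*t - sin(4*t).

X(s) = -4/(s^2 + 16) - 3/s^2

The transform is linear, so treat each term independently.
(-3)·[L{t} = 1!/s^2 = 1/s^2]; (-1)·[L{sin(4t)} = 4/(s^2 + 16)].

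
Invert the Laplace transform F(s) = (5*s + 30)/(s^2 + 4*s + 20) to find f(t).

f(t) = 5*exp(-2*t)*sin(4*t) + 5*exp(-2*t)*cos(4*t)

Complete the square in the denominator: s^2 + 4*s + 20 = (s + 2)^2 + 4^2.
Split the numerator to match: 5*s + 30 = 5·(s + 2) + 5·4.
Invert each term: 5·(s + 2)/((s + 2)^2 + 16) ↔ 5e^(-2t)cos(4t); 5·4/((s + 2)^2 + 16) ↔ 5e^(-2t)sin(4t).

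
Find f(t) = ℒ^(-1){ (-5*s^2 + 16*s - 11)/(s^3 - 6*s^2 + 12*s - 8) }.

Factor the denominator: s^3 - 6*s^2 + 12*s - 8 = (s - 2)^3.
Partial fraction decomposition gives [-5/(s - 2)] + [-4/(s - 2)^2] + [(s - 2)^(-3)].
Invert each term: -5/(s - 2) ↔ -5e^(2t); -4/(s - 2)^2 ↔ -4t·e^(2t); 1/(s - 2)^3 ↔ (1/2)t^2·e^(2t).

f(t) = t^2*exp(2*t)/2 - 4*t*exp(2*t) - 5*exp(2*t)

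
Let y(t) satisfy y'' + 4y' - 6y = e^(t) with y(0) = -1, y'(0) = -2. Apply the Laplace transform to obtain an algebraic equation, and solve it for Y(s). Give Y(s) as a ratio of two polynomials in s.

Take the Laplace transform of both sides.
Using L{y''} = s^2 Y - s·y(0) - y'(0) and L{y'} = sY - y(0), with y(0) = -1, y'(0) = -2, the left side becomes (s^2 + 4*s - 6)Y - (-s - 6).
The right side is L{e^(t)} = 1/(s - 1).
So (s^2 + 4*s - 6)Y = 1/(s - 1) + (-s - 6).
Solve for Y(s) and write it as one ratio of polynomials.

Y(s) = (-s^2 - 5*s + 7)/(s^3 + 3*s^2 - 10*s + 6)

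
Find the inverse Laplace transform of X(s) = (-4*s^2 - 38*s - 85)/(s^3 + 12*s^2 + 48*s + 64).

Factor the denominator: s^3 + 12*s^2 + 48*s + 64 = (s + 4)^3.
Partial fraction decomposition gives [-4/(s + 4)] + [-6/(s + 4)^2] + [3/(s + 4)^3].
Invert each term: -4/(s + 4) ↔ -4e^(-4t); -6/(s + 4)^2 ↔ -6t·e^(-4t); 3/(s + 4)^3 ↔ (3/2)t^2·e^(-4t).

3*t^2*exp(-4*t)/2 - 6*t*exp(-4*t) - 4*exp(-4*t)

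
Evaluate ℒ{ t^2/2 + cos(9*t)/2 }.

By linearity of the Laplace transform, transform each term separately.
(1/2)·[L{cos(9t)} = s/(s^2 + 81)]; (1/2)·[L{t^2} = 2!/s^3 = 2/s^3].

s/(2*(s^2 + 81)) + s^(-3)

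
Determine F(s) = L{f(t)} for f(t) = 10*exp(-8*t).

F(s) = 10/(s + 8)

L{10} = 10/s.
By the first shifting theorem, multiplying by e^(-8t) replaces s with s + 8.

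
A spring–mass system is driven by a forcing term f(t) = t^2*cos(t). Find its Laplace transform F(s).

L{cos(t)} = s/(s^2 + 1).
Then apply L{t^2·g(t)} = (-1)^2 d^2/ds^2[G(s)] with G(s) = s/(s^2 + 1):
differentiating 2 times and applying the sign gives 2*s*(s^2 - 3)/(s^2 + 1)^3.

F(s) = 2*s*(s^2 - 3)/(s^2 + 1)^3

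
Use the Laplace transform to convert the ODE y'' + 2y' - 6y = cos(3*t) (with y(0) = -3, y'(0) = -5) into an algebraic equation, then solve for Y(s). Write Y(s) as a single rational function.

Y(s) = (-3*s^3 - 11*s^2 - 26*s - 99)/(s^4 + 2*s^3 + 3*s^2 + 18*s - 54)

Laplace-transform each side.
The derivative rules (L{y''} = s^2 Y - s·y(0) - y'(0) and L{y'} = sY - y(0), with y(0) = -3, y'(0) = -5) turn the left side into (s^2 + 2*s - 6)Y - (-3*s - 11).
The right side is L{cos(3*t)} = s/(s^2 + 9).
So (s^2 + 2*s - 6)Y = s/(s^2 + 9) + (-3*s - 11).
Isolate Y and clear denominators.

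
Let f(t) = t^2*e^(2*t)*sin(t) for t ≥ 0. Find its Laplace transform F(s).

F(s) = 2*(3*s^2 - 12*s + 11)/(s^2 - 4*s + 5)^3

L{sin(t)} = 1/(s^2 + 1).
Multiplying by e^(2t) shifts s → s - 2, so L{e^(2*t)*sin(t)} = 1/((s - 2)^2 + 1).
Then apply L{t^2·g(t)} = (-1)^2 d^2/ds^2[G(s)] with G(s) = 1/((s - 2)^2 + 1):
differentiating 2 times and applying the sign gives 2*(3*s^2 - 12*s + 11)/(s^2 - 4*s + 5)^3.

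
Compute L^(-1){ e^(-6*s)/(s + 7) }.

Heaviside(t - 6)*(exp(-7*t + 42))

The factor e^(-6s) signals a time shift by c = 6 (second shifting theorem).
L{e^(-7t)} = 1/(s + 7), so L^-1{1/(s + 7)} = e^(-7*t).
Hence the inverse is u(t - 6) times that function evaluated at t - 6.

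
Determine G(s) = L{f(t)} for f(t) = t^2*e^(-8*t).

L{e^(-8t)} = 1/(s + 8).
Then apply L{t^2·g(t)} = (-1)^2 d^2/ds^2[H(s)] with H(s) = 1/(s + 8):
differentiating 2 times and applying the sign gives 2/(s + 8)^3.

G(s) = 2/(s + 8)^3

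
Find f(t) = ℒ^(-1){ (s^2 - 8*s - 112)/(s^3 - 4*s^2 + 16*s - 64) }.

Factor the denominator: s^3 - 4*s^2 + 16*s - 64 = (s - 4)*(s^2 + 16).
Partial fraction decomposition gives [-4/(s - 4)] + [5*s/(s^2 + 16)] + [12/(s^2 + 16)].
Invert each term: -4/(s - 4) ↔ -4e^(4t); 5·s/(s^2 + 16) ↔ 5cos(4t); 3·4/(s^2 + 16) ↔ 3sin(4t).

f(t) = -4*exp(4*t) + 3*sin(4*t) + 5*cos(4*t)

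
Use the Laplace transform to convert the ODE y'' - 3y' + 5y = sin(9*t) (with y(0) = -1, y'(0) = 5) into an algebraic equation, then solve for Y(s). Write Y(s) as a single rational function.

Take the Laplace transform of both sides.
Using L{y''} = s^2 Y - s·y(0) - y'(0) and L{y'} = sY - y(0), with y(0) = -1, y'(0) = 5, the left side becomes (s^2 - 3*s + 5)Y - (-s + 8).
The right side is L{sin(9*t)} = 9/(s^2 + 81).
So (s^2 - 3*s + 5)Y = 9/(s^2 + 81) + (-s + 8).
Solve for Y(s) and write it as one ratio of polynomials.

Y(s) = (-s^3 + 8*s^2 - 81*s + 657)/(s^4 - 3*s^3 + 86*s^2 - 243*s + 405)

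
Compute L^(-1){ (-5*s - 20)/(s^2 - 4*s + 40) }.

-5*exp(2*t)*sin(6*t) - 5*exp(2*t)*cos(6*t)

Complete the square in the denominator: s^2 - 4*s + 40 = (s - 2)^2 + 6^2.
Split the numerator to match: -5*s - 20 = -5·(s - 2) - 5·6.
Invert each term: -5·(s - 2)/((s - 2)^2 + 36) ↔ -5e^(2t)cos(6t); -5·6/((s - 2)^2 + 36) ↔ -5e^(2t)sin(6t).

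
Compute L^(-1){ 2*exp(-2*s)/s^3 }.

The factor e^(-2s) signals a time shift by c = 2 (second shifting theorem).
L{t^2} = 2!/s^3 = 2/s^3, so L^-1{2/s^3} = t^2.
Hence the inverse is u(t - 2) times that function evaluated at t - 2.

Heaviside(t - 2)*((t - 2)^2)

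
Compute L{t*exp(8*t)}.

L{e^(8t)} = 1/(s - 8).
Then apply L{t·g(t)} = -d/ds[G(s)] with G(s) = 1/(s - 8):
differentiating 1 time and applying the sign gives (s - 8)^(-2).

(s - 8)^(-2)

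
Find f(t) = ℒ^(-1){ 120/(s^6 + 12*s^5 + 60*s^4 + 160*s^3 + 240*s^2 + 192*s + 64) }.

f(t) = t^5*exp(-2*t)

Rewrite the denominator: s^6 + 12*s^5 + 60*s^4 + 160*s^3 + 240*s^2 + 192*s + 64 = (s + 2)^6.
The form in (s + 2) signals a first-shifting-theorem factor e^(-2t).
Since L{t^5} = 5!/s^6 = 120/s^6, the inverse is t^5*e^(-2*t).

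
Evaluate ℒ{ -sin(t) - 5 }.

Apply the Laplace transform termwise.
(-1)·[L{sin(t)} = 1/(s^2 + 1)]; L{-5} = -5/s.

-1/(s^2 + 1) - 5/s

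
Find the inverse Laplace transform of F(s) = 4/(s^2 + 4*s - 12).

exp(-2*t)*sinh(4*t)

Rewrite the denominator: s^2 + 4*s - 12 = (s + 2)^2 - 16.
The form in (s + 2) signals a first-shifting-theorem factor e^(-2t).
Since L{sinh(4t)} = 4/(s^2 - 16), the inverse is e^(-2*t)*sinh(4*t).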